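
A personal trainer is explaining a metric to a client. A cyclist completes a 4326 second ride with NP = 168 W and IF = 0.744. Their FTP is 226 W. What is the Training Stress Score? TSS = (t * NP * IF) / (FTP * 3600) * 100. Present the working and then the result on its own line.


t * NP * IF = 4326 * 168 * 0.744 = 540715.392
FTP * 3600 = 813600
TSS = (540715.392 / 813600) * 100 = 66.46

66.46 TSS


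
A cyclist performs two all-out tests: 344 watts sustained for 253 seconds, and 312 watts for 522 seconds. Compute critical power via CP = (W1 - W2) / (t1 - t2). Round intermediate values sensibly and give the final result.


W1 = P1 * t1 = 344 * 253 = 87032 J
W2 = P2 * t2 = 312 * 522 = 162864 J
CP = (87032 - 162864) / (253 - 522)
= 281.9 W

281.9 W


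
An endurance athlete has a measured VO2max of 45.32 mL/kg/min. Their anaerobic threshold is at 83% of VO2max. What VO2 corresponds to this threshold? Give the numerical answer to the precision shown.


Anaerobic threshold VO2 = VO2max * 83%
= 45.32 * 0.83
= 37.62 mL/kg/min

37.62 mL/kg/min


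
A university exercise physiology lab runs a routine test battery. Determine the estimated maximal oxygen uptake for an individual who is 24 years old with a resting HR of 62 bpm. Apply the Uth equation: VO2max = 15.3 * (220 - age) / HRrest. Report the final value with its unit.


HRmax = 220 - 24 = 196
VO2max = 15.3 * (196 / 62)
= 15.3 * 3.1613
= 48.37 mL/kg/min

48.37 mL/kg/min


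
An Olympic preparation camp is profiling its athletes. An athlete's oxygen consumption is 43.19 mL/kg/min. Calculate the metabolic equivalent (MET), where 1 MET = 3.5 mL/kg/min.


MET = VO2 / 3.5
= 43.19 / 3.5
= 12.34 METs

12.34 METs


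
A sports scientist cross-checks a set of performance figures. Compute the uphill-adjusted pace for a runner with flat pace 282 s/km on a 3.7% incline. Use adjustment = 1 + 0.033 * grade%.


Adjustment factor = 1 + 0.033 * 3.7 = 1.1221
Grade-adjusted pace = 282 * 1.1221 = 316.43 s/km

316.43 s/km


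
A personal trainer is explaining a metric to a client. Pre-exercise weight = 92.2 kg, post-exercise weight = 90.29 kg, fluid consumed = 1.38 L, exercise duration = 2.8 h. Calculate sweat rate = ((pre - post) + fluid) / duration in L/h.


Weight loss = 92.2 - 90.29 = 1.91 kg (approx L)
Total sweat = 1.91 + 1.38 = 3.29 L
Sweat rate = 3.29 / 2.8 = 1.175 L/h

1.175 L/h


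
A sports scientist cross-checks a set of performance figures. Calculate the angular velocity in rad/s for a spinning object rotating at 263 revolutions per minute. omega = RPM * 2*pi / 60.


omega = RPM * 2*pi / 60
= 263 * 6.28318531 / 60
= 27.541 rad/s

27.541 rad/s


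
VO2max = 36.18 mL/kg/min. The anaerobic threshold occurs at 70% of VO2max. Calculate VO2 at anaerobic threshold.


AT fraction = 70 / 100 = 0.7
AT VO2 = 36.18 * 0.7
= 25.33 mL/kg/min

25.33 mL/kg/min


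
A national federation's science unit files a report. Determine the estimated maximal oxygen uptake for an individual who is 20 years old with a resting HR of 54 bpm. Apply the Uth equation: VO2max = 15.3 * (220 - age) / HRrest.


HRmax = 220 - 20 = 200
VO2max = 15.3 * (200 / 54)
= 15.3 * 3.7037
= 56.67 mL/kg/min

56.67 mL/kg/min


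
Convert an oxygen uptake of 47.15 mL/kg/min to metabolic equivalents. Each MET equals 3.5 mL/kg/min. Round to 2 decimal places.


One MET = 3.5 mL/kg/min
Number of METs = 47.15 / 3.5
= 13.47 METs

13.47 METs


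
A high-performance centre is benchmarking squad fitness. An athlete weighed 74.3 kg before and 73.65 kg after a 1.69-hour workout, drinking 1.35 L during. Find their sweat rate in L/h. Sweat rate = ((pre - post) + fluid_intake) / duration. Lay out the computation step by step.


Body mass change = 0.65 kg
Total sweat loss = 0.65 + 1.35 = 2.0 L
Rate = 2.0 / 1.69 = 1.183 L/h

1.183 L/h


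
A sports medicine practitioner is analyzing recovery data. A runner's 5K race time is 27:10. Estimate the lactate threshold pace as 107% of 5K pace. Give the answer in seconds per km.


Total race time = 27*60 + 10 = 1630 seconds
5K pace = 1630 / 5 = 326.0 sec/km
LT pace = 326.0 * 1.07 = 348.82 sec/km

348.82 s/km


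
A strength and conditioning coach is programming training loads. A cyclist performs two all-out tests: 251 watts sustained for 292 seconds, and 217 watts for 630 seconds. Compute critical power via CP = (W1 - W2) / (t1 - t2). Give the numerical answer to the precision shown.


W1 = P1 * t1 = 251 * 292 = 73292 J
W2 = P2 * t2 = 217 * 630 = 136710 J
CP = (73292 - 136710) / (292 - 630)
= 187.63 W

187.63 W


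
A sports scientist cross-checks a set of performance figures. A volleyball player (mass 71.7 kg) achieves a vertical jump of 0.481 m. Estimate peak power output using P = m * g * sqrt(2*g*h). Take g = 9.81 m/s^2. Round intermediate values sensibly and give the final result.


2 * g * h = 2 * 9.81 * 0.481 = 9.43722
sqrt(9.43722) = 3.072006 m/s
P = 71.7 * 9.81 * 3.072006 = 2160.78 W

2160.78 W


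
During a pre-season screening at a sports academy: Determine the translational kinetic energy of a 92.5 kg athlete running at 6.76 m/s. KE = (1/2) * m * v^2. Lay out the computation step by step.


KE = 0.5 * m * v^2
= 0.5 * 92.5 * 6.76^2
= 0.5 * 92.5 * 45.6976
= 2113.51 J

2113.51 J


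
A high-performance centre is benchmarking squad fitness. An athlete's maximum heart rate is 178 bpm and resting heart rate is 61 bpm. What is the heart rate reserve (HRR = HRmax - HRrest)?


HRR = HRmax - HRrest
= 178 - 61
= 117 bpm

117 bpm


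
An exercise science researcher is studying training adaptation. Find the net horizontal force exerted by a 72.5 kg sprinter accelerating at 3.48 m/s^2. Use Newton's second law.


Newton's second law: F = m * a
F = 72.5 * 3.48 = 252.3 N

252.3 N


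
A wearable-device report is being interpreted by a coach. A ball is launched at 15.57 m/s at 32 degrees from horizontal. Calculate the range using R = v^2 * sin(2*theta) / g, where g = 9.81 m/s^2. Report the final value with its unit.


sin(2 * 32) = sin(64) = 0.898794
v^2 = 15.57^2 = 242.4249
R = 242.4249 * 0.898794 / 9.81
= 22.211 m

22.211 m


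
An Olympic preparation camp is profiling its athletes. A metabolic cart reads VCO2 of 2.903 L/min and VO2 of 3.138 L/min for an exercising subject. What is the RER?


RER = VCO2 / VO2 = 2.903 / 3.138 = 0.9251

0.9251


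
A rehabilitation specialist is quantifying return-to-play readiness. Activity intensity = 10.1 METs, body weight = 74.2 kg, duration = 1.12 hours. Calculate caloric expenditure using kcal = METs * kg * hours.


kcal = 10.1 * 74.2 * 1.12
= 749.42 * 1.12
= 839.35 kcal

839.35 kcal


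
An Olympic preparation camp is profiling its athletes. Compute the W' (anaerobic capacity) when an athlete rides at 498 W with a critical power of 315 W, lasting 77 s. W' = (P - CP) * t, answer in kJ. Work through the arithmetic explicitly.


Above-CP power = 183 W
Duration = 77 s
W' = 183 * 77 = 14091 J
Convert: 14091 / 1000 = 14.091 kJ

14.091 kJ


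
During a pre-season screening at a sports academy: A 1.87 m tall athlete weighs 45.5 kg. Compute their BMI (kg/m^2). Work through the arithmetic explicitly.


height^2 = 3.4969 m^2
BMI = 45.5 / 3.4969 = 13.01 kg/m^2

13.01 kg/m^2


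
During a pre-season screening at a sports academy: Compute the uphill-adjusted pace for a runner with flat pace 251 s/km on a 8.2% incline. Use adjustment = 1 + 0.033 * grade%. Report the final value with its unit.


Adjustment factor = 1 + 0.033 * 8.2 = 1.2706
Grade-adjusted pace = 251 * 1.2706 = 318.92 s/km

318.92 s/km


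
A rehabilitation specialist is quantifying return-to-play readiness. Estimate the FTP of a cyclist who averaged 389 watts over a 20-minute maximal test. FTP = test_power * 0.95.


FTP = 389 * 0.95 = 369.55 W

369.55 W


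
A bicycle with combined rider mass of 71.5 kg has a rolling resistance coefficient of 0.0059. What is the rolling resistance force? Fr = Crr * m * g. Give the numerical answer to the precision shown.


Fr = 0.0059 * 71.5 * 9.81
= 0.42185 * 9.81
= 4.138 N

4.138 N


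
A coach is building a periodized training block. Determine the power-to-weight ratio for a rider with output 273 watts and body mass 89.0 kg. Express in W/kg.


P/W = 273 / 89.0 = 3.067 W/kg

3.067 W/kg


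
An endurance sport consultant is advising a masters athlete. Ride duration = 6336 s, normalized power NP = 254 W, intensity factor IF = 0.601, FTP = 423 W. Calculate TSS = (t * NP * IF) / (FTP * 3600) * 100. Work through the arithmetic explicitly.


Numerator = 6336 * 254 * 0.601 = 967215.744
Denominator = 423 * 3600 = 1522800
TSS = 967215.744 / 1522800 * 100
= 63.52

63.52 TSS


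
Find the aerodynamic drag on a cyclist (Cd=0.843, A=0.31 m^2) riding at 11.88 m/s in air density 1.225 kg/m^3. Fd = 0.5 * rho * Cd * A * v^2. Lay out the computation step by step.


Fd = 0.5 * 1.225 * 0.843 * 0.31 * 11.88^2
= 0.5 * 1.225 * 0.843 * 0.31 * 141.1344
= 22.591 N

22.591 N


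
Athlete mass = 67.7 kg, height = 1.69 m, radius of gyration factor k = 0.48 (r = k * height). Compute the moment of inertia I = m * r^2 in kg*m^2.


r = k * height = 0.48 * 1.69 = 0.8112 m
r^2 = 0.8112^2 = 0.658045
I = 67.7 * 0.658045 = 44.55 kg*m^2

44.55 kg*m^2


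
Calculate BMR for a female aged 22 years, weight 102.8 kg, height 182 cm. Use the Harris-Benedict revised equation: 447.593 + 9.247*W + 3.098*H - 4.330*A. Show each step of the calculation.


Substituting values:
W term = 9.247 * 102.8 = 950.5916
H term = 3.098 * 182 = 563.836
A term = 4.330 * 22 = 95.26
BMR = 1866.76 kcal/day

1866.76 kcal/day


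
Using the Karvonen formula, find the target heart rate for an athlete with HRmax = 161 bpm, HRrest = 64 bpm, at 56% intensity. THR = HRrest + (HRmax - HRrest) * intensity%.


HRR = 161 - 64 = 97
THR = 64 + 97 * 0.56
= 64 + 54.32
= 118.32 bpm

118.32 bpm


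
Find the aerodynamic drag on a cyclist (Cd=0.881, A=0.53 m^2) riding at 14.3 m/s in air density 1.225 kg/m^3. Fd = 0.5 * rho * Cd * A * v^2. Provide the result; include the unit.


Fd = 0.5 * 1.225 * 0.881 * 0.53 * 14.3^2
= 0.5 * 1.225 * 0.881 * 0.53 * 204.49
= 58.483 N

58.483 N


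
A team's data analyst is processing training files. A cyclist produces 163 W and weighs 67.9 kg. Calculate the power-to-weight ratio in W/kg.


P/W = power / mass
= 163 / 67.9
= 2.401 W/kg

2.401 W/kg


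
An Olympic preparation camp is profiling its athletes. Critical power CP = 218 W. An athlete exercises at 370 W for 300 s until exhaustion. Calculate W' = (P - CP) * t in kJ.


P - CP = 370 - 218 = 152 W
W' = 152 * 300 = 45600 J
= 45600 / 1000 = 45.6 kJ

45.6 kJ


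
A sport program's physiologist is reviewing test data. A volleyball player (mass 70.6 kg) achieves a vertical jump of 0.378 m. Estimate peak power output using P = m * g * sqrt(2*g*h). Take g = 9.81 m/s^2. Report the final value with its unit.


2 * g * h = 2 * 9.81 * 0.378 = 7.41636
sqrt(7.41636) = 2.723299 m/s
P = 70.6 * 9.81 * 2.723299 = 1886.12 W

1886.12 W


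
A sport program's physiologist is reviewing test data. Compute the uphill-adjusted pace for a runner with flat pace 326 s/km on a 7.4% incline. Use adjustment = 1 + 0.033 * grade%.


Adjustment factor = 1 + 0.033 * 7.4 = 1.2442
Grade-adjusted pace = 326 * 1.2442 = 405.61 s/km

405.61 s/km


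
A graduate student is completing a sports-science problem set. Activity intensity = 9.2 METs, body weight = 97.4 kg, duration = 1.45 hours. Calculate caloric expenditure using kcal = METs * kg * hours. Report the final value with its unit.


kcal = 9.2 * 97.4 * 1.45
= 896.08 * 1.45
= 1299.32 kcal

1299.32 kcal


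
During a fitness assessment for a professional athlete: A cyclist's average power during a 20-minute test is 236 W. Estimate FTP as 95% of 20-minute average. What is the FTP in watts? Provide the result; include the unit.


FTP = 20-min power * 0.95
= 236 * 0.95
= 224.2 W

224.2 W


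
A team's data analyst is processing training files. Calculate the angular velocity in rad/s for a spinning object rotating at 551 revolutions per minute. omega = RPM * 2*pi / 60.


omega = RPM * 2*pi / 60
= 551 * 6.28318531 / 60
= 57.701 rad/s

57.701 rad/s


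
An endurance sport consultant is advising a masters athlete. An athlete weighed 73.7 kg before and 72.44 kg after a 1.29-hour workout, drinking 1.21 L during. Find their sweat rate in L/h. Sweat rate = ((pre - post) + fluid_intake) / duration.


Body mass change = 1.26 kg
Total sweat loss = 1.26 + 1.21 = 2.47 L
Rate = 2.47 / 1.29 = 1.915 L/h

1.915 L/h


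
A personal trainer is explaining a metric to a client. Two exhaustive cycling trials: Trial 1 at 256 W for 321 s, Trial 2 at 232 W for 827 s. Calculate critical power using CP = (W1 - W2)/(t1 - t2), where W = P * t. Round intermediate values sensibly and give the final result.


W1 = 256 * 321 = 82176 J
W2 = 232 * 827 = 191864 J
CP = (82176 - 191864) / (321 - 827)
= -109688 / -506
= 216.77 W

216.77 W


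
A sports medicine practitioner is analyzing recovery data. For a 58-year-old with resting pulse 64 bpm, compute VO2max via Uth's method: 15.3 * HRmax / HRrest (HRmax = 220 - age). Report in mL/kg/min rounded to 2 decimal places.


Step 1: HRmax = 220 - 58 = 162 bpm
Step 2: Ratio = 162 / 64 = 2.5313
Step 3: VO2max = 15.3 * 2.5313 = 38.73 mL/kg/min

38.73 mL/kg/min


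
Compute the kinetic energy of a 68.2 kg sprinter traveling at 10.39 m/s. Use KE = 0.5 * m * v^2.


Velocity squared = 107.9521
KE = 0.5 * 68.2 * 107.9521 = 3681.17 J

3681.17 J


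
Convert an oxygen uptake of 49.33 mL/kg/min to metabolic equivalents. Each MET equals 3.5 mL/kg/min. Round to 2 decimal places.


One MET = 3.5 mL/kg/min
Number of METs = 49.33 / 3.5
= 14.09 METs

14.09 METs


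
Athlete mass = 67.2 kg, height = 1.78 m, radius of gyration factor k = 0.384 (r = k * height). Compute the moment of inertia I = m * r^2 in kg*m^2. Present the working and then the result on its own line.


r = k * height = 0.384 * 1.78 = 0.68352 m
r^2 = 0.68352^2 = 0.4672
I = 67.2 * 0.4672 = 31.396 kg*m^2

31.396 kg*m^2


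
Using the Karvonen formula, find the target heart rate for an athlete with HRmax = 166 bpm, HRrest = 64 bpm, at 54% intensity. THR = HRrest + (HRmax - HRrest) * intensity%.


HRR = 166 - 64 = 102
THR = 64 + 102 * 0.54
= 64 + 55.08
= 119.08 bpm

119.08 bpm


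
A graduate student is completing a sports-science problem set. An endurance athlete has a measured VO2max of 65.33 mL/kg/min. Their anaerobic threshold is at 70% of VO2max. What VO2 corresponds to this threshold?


Anaerobic threshold VO2 = VO2max * 70%
= 65.33 * 0.7
= 45.73 mL/kg/min

45.73 mL/kg/min


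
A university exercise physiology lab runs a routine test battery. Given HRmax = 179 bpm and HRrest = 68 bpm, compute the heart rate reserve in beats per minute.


Heart rate reserve = maximum HR minus resting HR
HRR = 179 - 68 = 111 bpm

111 bpm


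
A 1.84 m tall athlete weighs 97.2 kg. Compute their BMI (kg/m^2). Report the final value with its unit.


height^2 = 3.3856 m^2
BMI = 97.2 / 3.3856 = 28.71 kg/m^2

28.71 kg/m^2


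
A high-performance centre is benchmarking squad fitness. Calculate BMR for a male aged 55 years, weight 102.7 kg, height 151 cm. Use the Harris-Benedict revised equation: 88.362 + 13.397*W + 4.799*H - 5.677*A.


Substituting values:
W term = 13.397 * 102.7 = 1375.8719
H term = 4.799 * 151 = 724.649
A term = 5.677 * 55 = 312.235
BMR = 1876.65 kcal/day

1876.65 kcal/day


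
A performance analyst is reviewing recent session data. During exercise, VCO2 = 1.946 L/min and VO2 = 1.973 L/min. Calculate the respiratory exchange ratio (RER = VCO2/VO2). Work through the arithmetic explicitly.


RER = VCO2 / VO2
= 1.946 / 1.973
= 0.9863

0.9863


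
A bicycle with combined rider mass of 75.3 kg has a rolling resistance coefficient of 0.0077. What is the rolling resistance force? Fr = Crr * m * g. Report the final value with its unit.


Fr = 0.0077 * 75.3 * 9.81
= 0.57981 * 9.81
= 5.688 N

5.688 N


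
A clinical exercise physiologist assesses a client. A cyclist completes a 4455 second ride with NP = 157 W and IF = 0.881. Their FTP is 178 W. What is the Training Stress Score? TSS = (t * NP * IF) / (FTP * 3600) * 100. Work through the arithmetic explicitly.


t * NP * IF = 4455 * 157 * 0.881 = 616202.235
FTP * 3600 = 640800
TSS = (616202.235 / 640800) * 100 = 96.16

96.16 TSS


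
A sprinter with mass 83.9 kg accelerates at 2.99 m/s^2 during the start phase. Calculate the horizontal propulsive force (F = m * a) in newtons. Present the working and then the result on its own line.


F = m * a
= 83.9 * 2.99
= 250.86 N

250.86 N


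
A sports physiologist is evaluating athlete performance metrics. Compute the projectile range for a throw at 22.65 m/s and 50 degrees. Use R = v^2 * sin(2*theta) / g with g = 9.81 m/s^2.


Two times the angle = 100 degrees
sin(100) = 0.984808
R = 513.0225 * 0.984808 / 9.81 = 51.501 m

51.501 m


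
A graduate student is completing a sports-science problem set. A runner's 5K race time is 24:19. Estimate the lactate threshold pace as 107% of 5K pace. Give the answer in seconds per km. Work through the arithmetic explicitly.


Total race time = 24*60 + 19 = 1459 seconds
5K pace = 1459 / 5 = 291.8 sec/km
LT pace = 291.8 * 1.07 = 312.23 sec/km

312.23 s/km


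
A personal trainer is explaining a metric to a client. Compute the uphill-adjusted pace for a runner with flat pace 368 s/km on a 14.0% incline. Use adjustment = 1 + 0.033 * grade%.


Adjustment factor = 1 + 0.033 * 14.0 = 1.462
Grade-adjusted pace = 368 * 1.462 = 538.02 s/km

538.02 s/km


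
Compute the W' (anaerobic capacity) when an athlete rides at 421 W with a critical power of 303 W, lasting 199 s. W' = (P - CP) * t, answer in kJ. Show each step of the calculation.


Above-CP power = 118 W
Duration = 199 s
W' = 118 * 199 = 23482 J
Convert: 23482 / 1000 = 23.482 kJ

23.482 kJ


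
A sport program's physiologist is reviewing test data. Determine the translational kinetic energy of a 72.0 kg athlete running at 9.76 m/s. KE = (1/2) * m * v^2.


KE = 0.5 * m * v^2
= 0.5 * 72.0 * 9.76^2
= 0.5 * 72.0 * 95.2576
= 3429.27 J

3429.27 J


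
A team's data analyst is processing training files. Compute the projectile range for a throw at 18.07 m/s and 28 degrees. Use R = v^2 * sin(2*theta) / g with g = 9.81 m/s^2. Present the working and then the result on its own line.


Two times the angle = 56 degrees
sin(56) = 0.829038
R = 326.5249 * 0.829038 / 9.81 = 27.594 m

27.594 m


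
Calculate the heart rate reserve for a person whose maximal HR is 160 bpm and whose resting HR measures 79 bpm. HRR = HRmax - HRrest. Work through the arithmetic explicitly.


HRmax = 160 bpm
HRrest = 79 bpm
HRR = 160 - 79 = 81 bpm

81 bpm


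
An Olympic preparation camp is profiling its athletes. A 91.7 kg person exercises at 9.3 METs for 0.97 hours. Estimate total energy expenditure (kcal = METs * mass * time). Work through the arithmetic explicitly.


Energy = METs * mass(kg) * time(h)
= 9.3 * 91.7 * 0.97
= 827.23 kcal

827.23 kcal


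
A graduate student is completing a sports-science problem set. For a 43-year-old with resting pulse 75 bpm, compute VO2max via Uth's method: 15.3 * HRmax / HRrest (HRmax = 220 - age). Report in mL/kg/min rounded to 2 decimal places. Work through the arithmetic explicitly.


Step 1: HRmax = 220 - 43 = 177 bpm
Step 2: Ratio = 177 / 75 = 2.36
Step 3: VO2max = 15.3 * 2.36 = 36.11 mL/kg/min

36.11 mL/kg/min


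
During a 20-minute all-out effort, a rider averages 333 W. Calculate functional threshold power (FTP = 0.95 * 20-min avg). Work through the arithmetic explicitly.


FTP = 0.95 * 333
= 316.35 W

316.35 W


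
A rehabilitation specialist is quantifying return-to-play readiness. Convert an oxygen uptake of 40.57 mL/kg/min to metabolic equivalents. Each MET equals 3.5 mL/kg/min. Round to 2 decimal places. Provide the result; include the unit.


One MET = 3.5 mL/kg/min
Number of METs = 40.57 / 3.5
= 11.59 METs

11.59 METs


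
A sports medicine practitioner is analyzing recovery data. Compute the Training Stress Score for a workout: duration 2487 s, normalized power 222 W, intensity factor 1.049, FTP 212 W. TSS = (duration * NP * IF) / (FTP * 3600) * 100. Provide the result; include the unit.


Product = 2487 * 222 * 1.049 = 579167.586
Base = 212 * 3600 = 763200
TSS = 579167.586 / 763200 * 100 = 75.89

75.89 TSS


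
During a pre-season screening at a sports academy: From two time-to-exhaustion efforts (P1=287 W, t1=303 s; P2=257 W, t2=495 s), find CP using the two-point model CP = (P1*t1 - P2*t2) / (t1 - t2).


Work in trial 1 = 86961 J
Work in trial 2 = 127215 J
Delta work = -40254 J
Delta time = -192 s
CP = -40254 / -192 = 209.66 W

209.66 W


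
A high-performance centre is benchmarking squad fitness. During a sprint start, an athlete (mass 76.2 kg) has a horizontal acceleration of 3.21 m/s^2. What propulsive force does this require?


Propulsive force = mass * acceleration
= 76.2 kg * 3.21 m/s^2
= 244.6 N

244.6 N


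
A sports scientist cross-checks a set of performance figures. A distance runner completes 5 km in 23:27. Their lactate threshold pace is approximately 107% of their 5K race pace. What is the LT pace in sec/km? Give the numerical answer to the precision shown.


Convert to seconds: 23 min 27 s = 1407 s
Pace per km = 1407 / 5 = 281.4 s/km
LT pace = 281.4 * 1.07 = 301.1 s/km

301.1 s/km


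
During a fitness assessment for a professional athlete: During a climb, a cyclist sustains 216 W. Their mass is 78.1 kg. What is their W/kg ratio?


Power-to-weight = 216 W / 78.1 kg
= 2.766 W/kg

2.766 W/kg


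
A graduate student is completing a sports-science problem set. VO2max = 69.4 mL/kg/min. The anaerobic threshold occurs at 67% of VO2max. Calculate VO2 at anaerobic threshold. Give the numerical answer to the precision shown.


AT fraction = 67 / 100 = 0.67
AT VO2 = 69.4 * 0.67
= 46.5 mL/kg/min

46.5 mL/kg/min


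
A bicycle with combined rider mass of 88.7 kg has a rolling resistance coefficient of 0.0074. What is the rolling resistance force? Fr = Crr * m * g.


Fr = 0.0074 * 88.7 * 9.81
= 0.65638 * 9.81
= 6.439 N

6.439 N


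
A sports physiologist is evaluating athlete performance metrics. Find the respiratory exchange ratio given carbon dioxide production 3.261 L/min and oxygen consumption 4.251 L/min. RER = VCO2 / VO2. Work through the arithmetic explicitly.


VCO2 = 3.261 L/min
VO2 = 4.251 L/min
RER = 3.261 / 4.251 = 0.7671

0.7671


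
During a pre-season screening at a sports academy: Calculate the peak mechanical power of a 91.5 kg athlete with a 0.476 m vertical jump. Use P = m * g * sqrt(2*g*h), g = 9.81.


First, sqrt(2gh) = sqrt(2 * 9.81 * 0.476)
= sqrt(9.33912) = 3.055997 m/s
Power = 91.5 * 9.81 * 3.055997 = 2743.11 W

2743.11 W


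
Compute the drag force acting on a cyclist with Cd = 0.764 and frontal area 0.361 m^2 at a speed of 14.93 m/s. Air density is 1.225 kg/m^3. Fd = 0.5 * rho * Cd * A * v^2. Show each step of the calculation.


Step 1: v^2 = 222.9049
Step 2: Fd = 0.5 * 1.225 * 0.764 * 0.361 * 222.9049
= 37.655 N

37.655 N


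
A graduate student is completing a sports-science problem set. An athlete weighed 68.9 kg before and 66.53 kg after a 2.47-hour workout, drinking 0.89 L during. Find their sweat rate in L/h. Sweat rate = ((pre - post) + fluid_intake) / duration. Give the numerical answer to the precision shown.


Body mass change = 2.37 kg
Total sweat loss = 2.37 + 0.89 = 3.26 L
Rate = 3.26 / 2.47 = 1.32 L/h

1.32 L/h


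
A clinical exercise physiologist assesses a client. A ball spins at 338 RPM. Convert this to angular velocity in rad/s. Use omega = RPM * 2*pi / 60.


omega = 338 * 2 * pi / 60
= 338 * 6.28318531 / 60
= 2123.717 / 60
= 35.395 rad/s

35.395 rad/s


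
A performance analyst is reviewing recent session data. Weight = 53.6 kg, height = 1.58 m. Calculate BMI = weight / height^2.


height^2 = 1.58^2 = 2.4964
BMI = 53.6 / 2.4964 = 21.47 kg/m^2

21.47 kg/m^2


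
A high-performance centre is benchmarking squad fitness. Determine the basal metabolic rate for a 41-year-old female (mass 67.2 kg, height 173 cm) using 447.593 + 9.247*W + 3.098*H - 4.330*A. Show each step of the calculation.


BMR = 447.593 + 9.247*67.2 + 3.098*173 - 4.330*41
= 1427.42 kcal/day

1427.42 kcal/day


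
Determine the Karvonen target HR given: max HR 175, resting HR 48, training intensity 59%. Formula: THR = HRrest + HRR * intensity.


HRR = HRmax - HRrest = 175 - 48 = 127
THR = 48 + 127 * 0.59
= 122.93 bpm

122.93 bpm


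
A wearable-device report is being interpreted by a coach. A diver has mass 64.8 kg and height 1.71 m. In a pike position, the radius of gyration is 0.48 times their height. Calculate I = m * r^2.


r = 0.48 * 1.71 = 0.8208 m
I = m * r^2 = 64.8 * 0.673713 = 43.657 kg*m^2

43.657 kg*m^2


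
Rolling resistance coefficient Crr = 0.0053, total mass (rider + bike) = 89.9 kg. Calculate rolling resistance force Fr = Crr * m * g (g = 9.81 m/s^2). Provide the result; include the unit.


Fr = Crr * m * g
= 0.0053 * 89.9 * 9.81
= 4.674 N

4.674 N


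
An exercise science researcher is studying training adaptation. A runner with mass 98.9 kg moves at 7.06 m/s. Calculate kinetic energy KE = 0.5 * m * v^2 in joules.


v^2 = 7.06^2 = 49.8436
KE = 0.5 * 98.9 * 49.8436
= 2464.77 J

2464.77 J


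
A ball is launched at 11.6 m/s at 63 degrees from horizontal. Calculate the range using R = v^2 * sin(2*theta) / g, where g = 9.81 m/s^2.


sin(2 * 63) = sin(126) = 0.809017
v^2 = 11.6^2 = 134.56
R = 134.56 * 0.809017 / 9.81
= 11.097 m

11.097 m


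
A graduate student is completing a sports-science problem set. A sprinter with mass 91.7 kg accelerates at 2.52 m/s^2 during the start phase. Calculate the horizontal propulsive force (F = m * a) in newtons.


F = m * a
= 91.7 * 2.52
= 231.08 N

231.08 N


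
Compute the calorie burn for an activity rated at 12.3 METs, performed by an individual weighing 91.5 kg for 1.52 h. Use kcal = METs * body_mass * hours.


Product of METs and mass = 12.3 * 91.5 = 1125.45
Total kcal = 1125.45 * 1.52 = 1710.68 kcal

1710.68 kcal


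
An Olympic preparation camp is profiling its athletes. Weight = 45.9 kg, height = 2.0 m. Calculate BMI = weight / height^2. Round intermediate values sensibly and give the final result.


height^2 = 2.0^2 = 4.0
BMI = 45.9 / 4.0 = 11.48 kg/m^2

11.48 kg/m^2


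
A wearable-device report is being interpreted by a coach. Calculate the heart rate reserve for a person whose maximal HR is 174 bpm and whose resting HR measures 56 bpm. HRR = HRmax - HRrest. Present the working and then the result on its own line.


HRmax = 174 bpm
HRrest = 56 bpm
HRR = 174 - 56 = 118 bpm

118 bpm


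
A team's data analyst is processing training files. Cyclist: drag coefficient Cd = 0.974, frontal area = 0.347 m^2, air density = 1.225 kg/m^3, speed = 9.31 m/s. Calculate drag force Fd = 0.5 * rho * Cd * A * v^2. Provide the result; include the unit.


v^2 = 9.31^2 = 86.6761
Fd = 0.5 * 1.225 * 0.974 * 0.347 * 86.6761
= 17.943 N

17.943 N


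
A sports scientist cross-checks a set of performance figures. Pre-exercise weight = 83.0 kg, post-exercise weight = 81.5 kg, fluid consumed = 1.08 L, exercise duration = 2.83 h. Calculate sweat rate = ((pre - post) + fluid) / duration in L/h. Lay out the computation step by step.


Weight loss = 83.0 - 81.5 = 1.5 kg (approx L)
Total sweat = 1.5 + 1.08 = 2.58 L
Sweat rate = 2.58 / 2.83 = 0.912 L/h

0.912 L/h


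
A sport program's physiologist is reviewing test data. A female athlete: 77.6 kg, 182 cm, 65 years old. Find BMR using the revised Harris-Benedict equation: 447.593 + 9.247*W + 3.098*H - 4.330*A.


Intercept = 447.593
Weight contribution = 9.247 * 77.6 = 717.5672
Height contribution = 3.098 * 182 = 563.836
Age contribution = 4.33 * 65 = 281.45
BMR = 447.593 + 717.5672 + 563.836 - 281.45
= 1447.55 kcal/day

1447.55 kcal/day


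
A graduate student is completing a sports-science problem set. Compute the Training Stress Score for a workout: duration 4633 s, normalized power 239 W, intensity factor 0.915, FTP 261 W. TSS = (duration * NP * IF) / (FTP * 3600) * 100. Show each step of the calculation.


Product = 4633 * 239 * 0.915 = 1013167.605
Base = 261 * 3600 = 939600
TSS = 1013167.605 / 939600 * 100 = 107.83

107.83 TSS


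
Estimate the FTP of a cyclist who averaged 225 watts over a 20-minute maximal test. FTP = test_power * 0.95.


FTP = 225 * 0.95 = 213.75 W

213.75 W


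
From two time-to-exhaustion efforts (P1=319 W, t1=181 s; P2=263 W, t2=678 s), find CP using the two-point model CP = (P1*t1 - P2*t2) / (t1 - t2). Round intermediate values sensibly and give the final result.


Work in trial 1 = 57739 J
Work in trial 2 = 178314 J
Delta work = -120575 J
Delta time = -497 s
CP = -120575 / -497 = 242.61 W

242.61 W


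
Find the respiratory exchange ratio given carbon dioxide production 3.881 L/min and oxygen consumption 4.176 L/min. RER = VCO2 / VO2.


VCO2 = 3.881 L/min
VO2 = 4.176 L/min
RER = 3.881 / 4.176 = 0.9294

0.9294


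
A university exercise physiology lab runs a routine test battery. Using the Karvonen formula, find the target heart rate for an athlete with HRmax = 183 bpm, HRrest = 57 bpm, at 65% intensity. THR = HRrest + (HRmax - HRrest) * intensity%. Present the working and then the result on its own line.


HRR = 183 - 57 = 126
THR = 57 + 126 * 0.65
= 57 + 81.9
= 138.9 bpm

138.9 bpm


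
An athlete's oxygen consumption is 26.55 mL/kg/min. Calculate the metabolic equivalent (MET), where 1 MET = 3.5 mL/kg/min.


MET = VO2 / 3.5
= 26.55 / 3.5
= 7.59 METs

7.59 METs


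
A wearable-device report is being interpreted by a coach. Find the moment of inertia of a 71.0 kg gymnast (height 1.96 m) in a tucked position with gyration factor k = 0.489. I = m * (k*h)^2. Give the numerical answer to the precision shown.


Radius of gyration = 0.489 * 1.96 = 0.95844 m
I = 71.0 * 0.95844^2
= 71.0 * 0.918607
= 65.221 kg*m^2

65.221 kg*m^2


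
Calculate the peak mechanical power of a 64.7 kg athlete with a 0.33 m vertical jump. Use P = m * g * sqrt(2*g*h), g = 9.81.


First, sqrt(2gh) = sqrt(2 * 9.81 * 0.33)
= sqrt(6.4746) = 2.544524 m/s
Power = 64.7 * 9.81 * 2.544524 = 1615.03 W

1615.03 W


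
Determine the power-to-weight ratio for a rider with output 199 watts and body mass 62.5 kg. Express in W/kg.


P/W = 199 / 62.5 = 3.184 W/kg

3.184 W/kg


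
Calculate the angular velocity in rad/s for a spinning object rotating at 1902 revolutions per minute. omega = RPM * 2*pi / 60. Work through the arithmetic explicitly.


omega = RPM * 2*pi / 60
= 1902 * 6.28318531 / 60
= 199.177 rad/s

199.177 rad/s


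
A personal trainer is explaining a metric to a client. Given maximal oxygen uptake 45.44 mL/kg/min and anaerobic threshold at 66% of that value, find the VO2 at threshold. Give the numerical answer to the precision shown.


Percentage as decimal = 0.66
VO2 at AT = 45.44 * 0.66 = 29.99 mL/kg/min

29.99 mL/kg/min


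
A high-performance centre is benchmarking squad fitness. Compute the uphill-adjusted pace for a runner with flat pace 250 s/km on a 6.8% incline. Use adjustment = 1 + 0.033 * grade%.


Adjustment factor = 1 + 0.033 * 6.8 = 1.2244
Grade-adjusted pace = 250 * 1.2244 = 306.1 s/km

306.1 s/km


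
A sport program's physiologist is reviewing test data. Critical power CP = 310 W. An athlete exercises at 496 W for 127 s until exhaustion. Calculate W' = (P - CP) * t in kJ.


P - CP = 496 - 310 = 186 W
W' = 186 * 127 = 23622 J
= 23622 / 1000 = 23.622 kJ

23.622 kJ


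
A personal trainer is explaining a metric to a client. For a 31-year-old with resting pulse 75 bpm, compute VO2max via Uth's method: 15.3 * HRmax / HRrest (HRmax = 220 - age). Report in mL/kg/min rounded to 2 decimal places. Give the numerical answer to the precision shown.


Step 1: HRmax = 220 - 31 = 189 bpm
Step 2: Ratio = 189 / 75 = 2.52
Step 3: VO2max = 15.3 * 2.52 = 38.56 mL/kg/min

38.56 mL/kg/min


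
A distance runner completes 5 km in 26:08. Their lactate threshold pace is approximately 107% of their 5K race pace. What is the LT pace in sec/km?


Convert to seconds: 26 min 8 s = 1568 s
Pace per km = 1568 / 5 = 313.6 s/km
LT pace = 313.6 * 1.07 = 335.55 s/km

335.55 s/km


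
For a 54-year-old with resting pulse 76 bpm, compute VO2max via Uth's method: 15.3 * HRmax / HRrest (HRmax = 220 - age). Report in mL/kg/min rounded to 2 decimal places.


Step 1: HRmax = 220 - 54 = 166 bpm
Step 2: Ratio = 166 / 76 = 2.1842
Step 3: VO2max = 15.3 * 2.1842 = 33.42 mL/kg/min

33.42 mL/kg/min


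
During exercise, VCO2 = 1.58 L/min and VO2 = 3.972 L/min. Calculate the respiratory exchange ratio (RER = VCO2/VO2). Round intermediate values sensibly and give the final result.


RER = VCO2 / VO2
= 1.58 / 3.972
= 0.3978

0.3978


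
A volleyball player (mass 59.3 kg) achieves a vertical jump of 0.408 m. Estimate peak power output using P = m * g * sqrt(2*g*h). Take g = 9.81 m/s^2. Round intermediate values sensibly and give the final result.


2 * g * h = 2 * 9.81 * 0.408 = 8.00496
sqrt(8.00496) = 2.829304 m/s
P = 59.3 * 9.81 * 2.829304 = 1645.9 W

1645.9 W


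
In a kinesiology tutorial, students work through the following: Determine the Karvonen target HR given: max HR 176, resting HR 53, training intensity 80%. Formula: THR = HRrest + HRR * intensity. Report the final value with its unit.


HRR = HRmax - HRrest = 176 - 53 = 123
THR = 53 + 123 * 0.8
= 151.4 bpm

151.4 bpm


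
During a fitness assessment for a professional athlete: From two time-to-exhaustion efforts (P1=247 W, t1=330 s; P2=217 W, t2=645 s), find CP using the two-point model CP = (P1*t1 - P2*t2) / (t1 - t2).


Work in trial 1 = 81510 J
Work in trial 2 = 139965 J
Delta work = -58455 J
Delta time = -315 s
CP = -58455 / -315 = 185.57 W

185.57 W


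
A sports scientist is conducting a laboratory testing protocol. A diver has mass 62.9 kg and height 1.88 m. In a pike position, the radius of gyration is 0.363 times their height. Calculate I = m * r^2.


r = 0.363 * 1.88 = 0.68244 m
I = m * r^2 = 62.9 * 0.465724 = 29.294 kg*m^2

29.294 kg*m^2


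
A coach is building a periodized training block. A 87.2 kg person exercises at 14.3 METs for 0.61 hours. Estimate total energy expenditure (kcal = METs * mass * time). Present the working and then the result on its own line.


Energy = METs * mass(kg) * time(h)
= 14.3 * 87.2 * 0.61
= 760.65 kcal

760.65 kcal


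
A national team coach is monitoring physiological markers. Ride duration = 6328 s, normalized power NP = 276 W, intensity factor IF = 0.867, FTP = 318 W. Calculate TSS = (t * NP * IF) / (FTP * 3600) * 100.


Numerator = 6328 * 276 * 0.867 = 1514239.776
Denominator = 318 * 3600 = 1144800
TSS = 1514239.776 / 1144800 * 100
= 132.27

132.27 TSS


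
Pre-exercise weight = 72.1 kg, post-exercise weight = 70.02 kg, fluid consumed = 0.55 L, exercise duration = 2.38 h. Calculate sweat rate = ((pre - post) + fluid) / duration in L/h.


Weight loss = 72.1 - 70.02 = 2.08 kg (approx L)
Total sweat = 2.08 + 0.55 = 2.63 L
Sweat rate = 2.63 / 2.38 = 1.105 L/h

1.105 L/h


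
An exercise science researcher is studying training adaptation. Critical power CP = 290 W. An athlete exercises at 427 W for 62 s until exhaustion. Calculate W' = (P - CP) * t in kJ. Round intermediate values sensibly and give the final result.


P - CP = 427 - 290 = 137 W
W' = 137 * 62 = 8494 J
= 8494 / 1000 = 8.494 kJ

8.494 kJ


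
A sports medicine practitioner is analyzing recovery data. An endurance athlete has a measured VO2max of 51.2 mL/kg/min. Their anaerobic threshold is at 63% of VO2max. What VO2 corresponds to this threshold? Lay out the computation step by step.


Anaerobic threshold VO2 = VO2max * 63%
= 51.2 * 0.63
= 32.26 mL/kg/min

32.26 mL/kg/min


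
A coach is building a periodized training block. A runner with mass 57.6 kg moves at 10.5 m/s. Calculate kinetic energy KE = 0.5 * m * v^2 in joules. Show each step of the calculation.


v^2 = 10.5^2 = 110.25
KE = 0.5 * 57.6 * 110.25
= 3175.2 J

3175.2 J


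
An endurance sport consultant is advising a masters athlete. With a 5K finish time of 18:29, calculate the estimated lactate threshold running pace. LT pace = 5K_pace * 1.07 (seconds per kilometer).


Race duration = 1109 s for 5 km
Average pace = 1109 / 5 = 221.8 s/km
LT pace = 221.8 * 1.07
= 237.33 s/km

237.33 s/km


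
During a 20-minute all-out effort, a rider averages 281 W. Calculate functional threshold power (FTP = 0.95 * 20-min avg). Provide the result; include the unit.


FTP = 0.95 * 281
= 266.95 W

266.95 W


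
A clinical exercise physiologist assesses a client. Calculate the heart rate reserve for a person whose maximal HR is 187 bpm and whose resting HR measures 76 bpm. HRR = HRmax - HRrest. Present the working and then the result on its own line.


HRmax = 187 bpm
HRrest = 76 bpm
HRR = 187 - 76 = 111 bpm

111 bpm


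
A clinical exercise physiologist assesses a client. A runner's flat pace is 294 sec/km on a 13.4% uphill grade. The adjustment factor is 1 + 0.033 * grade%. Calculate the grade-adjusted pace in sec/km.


Factor = 1 + 0.033 * 13.4 = 1.4422
Adjusted pace = 294 * 1.4422
= 424.01 sec/km

424.01 s/km


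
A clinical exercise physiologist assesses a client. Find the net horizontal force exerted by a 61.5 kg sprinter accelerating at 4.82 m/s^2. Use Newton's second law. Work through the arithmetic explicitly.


Newton's second law: F = m * a
F = 61.5 * 4.82 = 296.43 N

296.43 N


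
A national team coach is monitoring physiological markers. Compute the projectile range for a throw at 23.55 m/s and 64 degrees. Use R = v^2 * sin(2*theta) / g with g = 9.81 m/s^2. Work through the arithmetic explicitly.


Two times the angle = 128 degrees
sin(128) = 0.788011
R = 554.6025 * 0.788011 / 9.81 = 44.55 m

44.55 m


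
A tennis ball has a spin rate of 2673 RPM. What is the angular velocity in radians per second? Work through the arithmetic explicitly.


Convert RPM to rad/s: multiply by 2*pi and divide by 60
omega = 2673 * 2 * pi / 60
= 279.916 rad/s

279.916 rad/s


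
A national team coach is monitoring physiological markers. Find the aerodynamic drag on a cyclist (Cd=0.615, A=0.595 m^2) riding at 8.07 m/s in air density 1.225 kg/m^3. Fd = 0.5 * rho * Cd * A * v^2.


Fd = 0.5 * 1.225 * 0.615 * 0.595 * 8.07^2
= 0.5 * 1.225 * 0.615 * 0.595 * 65.1249
= 14.596 N

14.596 N


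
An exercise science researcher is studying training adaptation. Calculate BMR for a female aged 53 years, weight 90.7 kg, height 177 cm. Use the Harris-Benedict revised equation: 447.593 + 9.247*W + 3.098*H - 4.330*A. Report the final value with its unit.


Substituting values:
W term = 9.247 * 90.7 = 838.7029
H term = 3.098 * 177 = 548.346
A term = 4.330 * 53 = 229.49
BMR = 1605.15 kcal/day

1605.15 kcal/day


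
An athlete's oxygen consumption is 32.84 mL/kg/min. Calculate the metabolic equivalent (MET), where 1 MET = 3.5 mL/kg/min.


MET = VO2 / 3.5
= 32.84 / 3.5
= 9.38 METs

9.38 METs


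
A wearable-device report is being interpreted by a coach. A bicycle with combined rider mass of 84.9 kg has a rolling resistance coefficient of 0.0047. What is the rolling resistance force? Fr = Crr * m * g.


Fr = 0.0047 * 84.9 * 9.81
= 0.39903 * 9.81
= 3.914 N

3.914 N


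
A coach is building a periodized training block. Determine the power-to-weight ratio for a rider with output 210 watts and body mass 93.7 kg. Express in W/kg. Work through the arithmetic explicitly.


P/W = 210 / 93.7 = 2.241 W/kg

2.241 W/kg


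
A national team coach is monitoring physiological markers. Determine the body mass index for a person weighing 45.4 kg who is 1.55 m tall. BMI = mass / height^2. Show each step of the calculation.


BMI = mass / height^2
= 45.4 / 1.55^2
= 45.4 / 2.4025
= 18.9 kg/m^2

18.9 kg/m^2
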